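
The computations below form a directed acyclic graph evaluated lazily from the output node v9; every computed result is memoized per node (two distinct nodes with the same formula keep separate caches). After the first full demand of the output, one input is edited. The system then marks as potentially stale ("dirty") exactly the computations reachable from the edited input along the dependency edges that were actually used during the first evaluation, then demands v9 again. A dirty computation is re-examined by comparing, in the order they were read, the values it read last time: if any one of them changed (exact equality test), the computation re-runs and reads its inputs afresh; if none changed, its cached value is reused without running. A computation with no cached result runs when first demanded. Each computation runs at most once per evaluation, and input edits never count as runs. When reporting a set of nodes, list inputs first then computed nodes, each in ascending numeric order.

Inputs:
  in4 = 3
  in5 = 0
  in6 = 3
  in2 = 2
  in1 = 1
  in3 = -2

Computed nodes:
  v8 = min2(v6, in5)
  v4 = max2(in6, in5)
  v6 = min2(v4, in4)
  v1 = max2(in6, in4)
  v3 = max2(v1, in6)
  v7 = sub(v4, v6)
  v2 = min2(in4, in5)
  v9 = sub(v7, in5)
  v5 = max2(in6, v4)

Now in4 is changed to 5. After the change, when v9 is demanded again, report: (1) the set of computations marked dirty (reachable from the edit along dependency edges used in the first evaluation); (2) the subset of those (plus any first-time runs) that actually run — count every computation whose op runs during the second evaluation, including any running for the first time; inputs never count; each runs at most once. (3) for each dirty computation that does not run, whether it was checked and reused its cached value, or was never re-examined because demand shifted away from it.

First demand of the output computes:
  v4 = max2(3, 0) = 3
  v6 = min2(3, 3) = 3
  v7 = sub(3, 3) = 0
  v9 = sub(0, 0) = 0

After the edit, cleaning proceeds:
  v6: a read changed (in4 3->5) — executes, giving 3 — identical to its old value.
  v7: dirty, but its reads are unchanged (v4 unchanged, v6 unchanged); cached 0 stands.
  v9: dirty, but its reads are unchanged (v7 unchanged, in5 unchanged); cached 0 stands.

Note the absorption at v6: it re-runs yet its value is the same, leaving the output's value untouched.

The edit dirties: v6, v7, v9.
1 computations run: v6.
Cache hits after checking: v7, v9.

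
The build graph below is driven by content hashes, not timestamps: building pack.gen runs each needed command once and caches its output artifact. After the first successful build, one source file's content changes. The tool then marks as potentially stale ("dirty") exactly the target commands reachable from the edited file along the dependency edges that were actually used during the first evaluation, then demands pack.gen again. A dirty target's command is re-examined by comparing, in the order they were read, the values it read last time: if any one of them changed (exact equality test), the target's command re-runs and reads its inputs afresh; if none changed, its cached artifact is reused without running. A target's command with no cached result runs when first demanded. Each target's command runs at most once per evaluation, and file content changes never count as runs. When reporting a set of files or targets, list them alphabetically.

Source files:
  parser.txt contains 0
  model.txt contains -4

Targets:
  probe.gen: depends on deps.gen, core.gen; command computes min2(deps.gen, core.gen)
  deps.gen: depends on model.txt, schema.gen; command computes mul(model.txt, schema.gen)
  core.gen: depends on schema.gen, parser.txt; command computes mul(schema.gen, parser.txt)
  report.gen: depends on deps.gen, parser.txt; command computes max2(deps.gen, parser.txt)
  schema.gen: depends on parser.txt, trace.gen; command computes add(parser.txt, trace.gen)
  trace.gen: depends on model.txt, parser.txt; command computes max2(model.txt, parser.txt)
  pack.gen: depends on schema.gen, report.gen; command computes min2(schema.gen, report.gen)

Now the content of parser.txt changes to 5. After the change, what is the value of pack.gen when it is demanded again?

Initial pass — values computed on the first demand:
  trace.gen = max2(-4, 0) = 0
  schema.gen = add(0, 0) = 0
  deps.gen = mul(-4, 0) = 0
  report.gen = max2(0, 0) = 0
  pack.gen = min2(0, 0) = 0

Second demand — change propagation:
  trace.gen: re-runs because parser.txt 0->5; new result 5.
  schema.gen: re-runs because parser.txt 0->5; trace.gen 0->5; new result 10.
  deps.gen: re-runs because schema.gen 0->10; new result -40.
  report.gen: re-runs because deps.gen 0->-40; parser.txt 0->5; new result 5.
  pack.gen: re-runs because schema.gen 0->10; report.gen 0->5; new result 5.

pack.gen now evaluates to 5.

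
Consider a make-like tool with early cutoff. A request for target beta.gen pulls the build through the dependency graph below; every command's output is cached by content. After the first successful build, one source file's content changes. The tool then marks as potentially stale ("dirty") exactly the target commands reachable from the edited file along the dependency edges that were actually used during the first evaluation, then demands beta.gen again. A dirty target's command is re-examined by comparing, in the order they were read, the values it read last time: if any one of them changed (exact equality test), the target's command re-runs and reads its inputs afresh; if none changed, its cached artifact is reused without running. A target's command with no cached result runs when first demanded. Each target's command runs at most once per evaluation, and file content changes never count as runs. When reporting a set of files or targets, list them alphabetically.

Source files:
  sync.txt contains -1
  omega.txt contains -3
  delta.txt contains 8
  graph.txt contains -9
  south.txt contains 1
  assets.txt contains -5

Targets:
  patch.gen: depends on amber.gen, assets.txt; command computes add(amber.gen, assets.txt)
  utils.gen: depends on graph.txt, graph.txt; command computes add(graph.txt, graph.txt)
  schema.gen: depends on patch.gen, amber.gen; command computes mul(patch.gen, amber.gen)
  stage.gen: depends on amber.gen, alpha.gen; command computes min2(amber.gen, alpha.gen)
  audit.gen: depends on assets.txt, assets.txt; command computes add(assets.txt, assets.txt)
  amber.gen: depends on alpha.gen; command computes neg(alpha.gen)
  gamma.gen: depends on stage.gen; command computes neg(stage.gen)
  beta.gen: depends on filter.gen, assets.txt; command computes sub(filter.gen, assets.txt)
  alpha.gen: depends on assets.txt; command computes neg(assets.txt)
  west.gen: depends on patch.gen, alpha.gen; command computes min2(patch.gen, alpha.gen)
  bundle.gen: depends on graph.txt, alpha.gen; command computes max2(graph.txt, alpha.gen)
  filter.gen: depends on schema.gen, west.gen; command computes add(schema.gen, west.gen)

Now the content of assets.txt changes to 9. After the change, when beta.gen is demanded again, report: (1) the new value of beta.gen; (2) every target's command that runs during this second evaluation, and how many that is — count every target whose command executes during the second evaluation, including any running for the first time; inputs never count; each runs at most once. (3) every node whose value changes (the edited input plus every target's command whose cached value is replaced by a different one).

First demand of the output computes:
  alpha.gen = neg(-5) = 5
  amber.gen = neg(5) = -5
  patch.gen = add(-5, -5) = -10
  schema.gen = mul(-10, -5) = 50
  west.gen = min2(-10, 5) = -10
  filter.gen = add(50, -10) = 40
  beta.gen = sub(40, -5) = 45

After the edit, cleaning proceeds:
  alpha.gen: a read changed (assets.txt -5->9) — executes, giving -9.
  amber.gen: a read changed (alpha.gen 5->-9) — executes, giving 9.
  patch.gen: a read changed (amber.gen -5->9; assets.txt -5->9) — executes, giving 18.
  schema.gen: a read changed (patch.gen -10->18; amber.gen -5->9) — executes, giving 162.
  west.gen: a read changed (patch.gen -10->18; alpha.gen 5->-9) — executes, giving -9.
  filter.gen: a read changed (schema.gen 50->162; west.gen -10->-9) — executes, giving 153.
  beta.gen: a read changed (filter.gen 40->153; assets.txt -5->9) — executes, giving 144.

Demanding beta.gen again yields 144.
7 target commands run: alpha.gen, amber.gen, beta.gen, filter.gen, patch.gen, schema.gen, west.gen.
The nodes whose values change: alpha.gen, amber.gen, assets.txt, beta.gen, filter.gen, patch.gen, schema.gen, west.gen.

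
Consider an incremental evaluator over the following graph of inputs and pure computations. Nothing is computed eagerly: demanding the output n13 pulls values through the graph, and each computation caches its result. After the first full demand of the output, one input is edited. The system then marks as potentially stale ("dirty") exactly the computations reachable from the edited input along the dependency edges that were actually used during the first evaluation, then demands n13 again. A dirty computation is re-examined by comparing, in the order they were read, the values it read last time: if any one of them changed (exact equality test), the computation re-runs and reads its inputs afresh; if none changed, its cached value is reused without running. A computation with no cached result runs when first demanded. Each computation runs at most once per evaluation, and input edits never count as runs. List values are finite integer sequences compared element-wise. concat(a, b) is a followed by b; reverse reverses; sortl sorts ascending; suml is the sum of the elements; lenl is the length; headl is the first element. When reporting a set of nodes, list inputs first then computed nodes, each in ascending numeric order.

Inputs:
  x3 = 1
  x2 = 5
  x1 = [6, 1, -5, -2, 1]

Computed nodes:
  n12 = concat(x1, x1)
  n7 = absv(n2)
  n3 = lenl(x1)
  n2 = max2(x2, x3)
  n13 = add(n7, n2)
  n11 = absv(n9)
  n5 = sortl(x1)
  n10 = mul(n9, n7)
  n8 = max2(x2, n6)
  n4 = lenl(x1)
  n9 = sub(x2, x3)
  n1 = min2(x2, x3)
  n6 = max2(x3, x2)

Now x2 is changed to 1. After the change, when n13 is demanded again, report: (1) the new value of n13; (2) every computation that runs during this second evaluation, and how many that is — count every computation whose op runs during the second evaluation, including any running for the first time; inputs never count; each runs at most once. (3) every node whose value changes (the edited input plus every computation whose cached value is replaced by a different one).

n13 now evaluates to 2.
Run set: n2, n7, n13 (3 run).
Changed values: x2, n2, n7, n13.

Initial pass — values computed on the first demand:
  n2 = max2(5, 1) = 5
  n7 = absv(5) = 5
  n13 = add(5, 5) = 10

Second demand — change propagation:
  n2: re-runs because x2 5->1; new result 1.
  n7: re-runs because n2 5->1; new result 1.
  n13: re-runs because n7 5->1; n2 5->1; new result 2.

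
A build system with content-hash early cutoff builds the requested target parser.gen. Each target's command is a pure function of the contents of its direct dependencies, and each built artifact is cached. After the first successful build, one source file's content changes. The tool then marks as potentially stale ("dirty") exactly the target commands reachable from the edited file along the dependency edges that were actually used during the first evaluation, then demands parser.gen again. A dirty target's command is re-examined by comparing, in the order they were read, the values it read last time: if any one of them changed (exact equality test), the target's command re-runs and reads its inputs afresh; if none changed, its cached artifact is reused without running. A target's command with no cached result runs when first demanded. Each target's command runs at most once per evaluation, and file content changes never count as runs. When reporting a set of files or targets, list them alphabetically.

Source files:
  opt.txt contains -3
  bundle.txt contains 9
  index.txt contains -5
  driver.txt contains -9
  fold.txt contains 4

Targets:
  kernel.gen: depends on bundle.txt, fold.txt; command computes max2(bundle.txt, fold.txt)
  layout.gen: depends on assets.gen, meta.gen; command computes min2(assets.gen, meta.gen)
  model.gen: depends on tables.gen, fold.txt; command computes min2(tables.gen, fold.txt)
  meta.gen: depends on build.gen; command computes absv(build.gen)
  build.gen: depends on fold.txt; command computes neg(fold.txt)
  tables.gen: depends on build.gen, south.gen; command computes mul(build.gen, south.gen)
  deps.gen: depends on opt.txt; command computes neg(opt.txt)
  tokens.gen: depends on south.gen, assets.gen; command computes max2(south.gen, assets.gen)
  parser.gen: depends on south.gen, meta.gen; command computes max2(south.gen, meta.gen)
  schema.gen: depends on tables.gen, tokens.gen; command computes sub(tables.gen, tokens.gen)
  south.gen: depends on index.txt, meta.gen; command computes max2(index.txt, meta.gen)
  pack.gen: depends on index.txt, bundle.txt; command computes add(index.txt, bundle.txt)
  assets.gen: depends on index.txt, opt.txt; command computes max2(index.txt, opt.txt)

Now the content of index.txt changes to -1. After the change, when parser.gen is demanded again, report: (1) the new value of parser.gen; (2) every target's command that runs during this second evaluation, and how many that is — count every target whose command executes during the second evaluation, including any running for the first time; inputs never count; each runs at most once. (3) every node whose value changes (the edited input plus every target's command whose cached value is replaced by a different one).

New value of parser.gen: 4.
Target commands that run: south.gen — 1 in total.
Values that change: index.txt.
Key observation: the change is absorbed at south.gen — it re-runs but produces the same value, and the output's value is unchanged.

First evaluation (everything demanded from the output):
  build.gen = neg(4) = -4
  meta.gen = absv(-4) = 4
  south.gen = max2(-5, 4) = 4
  parser.gen = max2(4, 4) = 4

Propagation after the edit:
  south.gen: runs — index.txt -5->-1; result 4 (same value as before).
  parser.gen: checked — values it read are unchanged (south.gen unchanged, meta.gen unchanged); reused cached 4 without running.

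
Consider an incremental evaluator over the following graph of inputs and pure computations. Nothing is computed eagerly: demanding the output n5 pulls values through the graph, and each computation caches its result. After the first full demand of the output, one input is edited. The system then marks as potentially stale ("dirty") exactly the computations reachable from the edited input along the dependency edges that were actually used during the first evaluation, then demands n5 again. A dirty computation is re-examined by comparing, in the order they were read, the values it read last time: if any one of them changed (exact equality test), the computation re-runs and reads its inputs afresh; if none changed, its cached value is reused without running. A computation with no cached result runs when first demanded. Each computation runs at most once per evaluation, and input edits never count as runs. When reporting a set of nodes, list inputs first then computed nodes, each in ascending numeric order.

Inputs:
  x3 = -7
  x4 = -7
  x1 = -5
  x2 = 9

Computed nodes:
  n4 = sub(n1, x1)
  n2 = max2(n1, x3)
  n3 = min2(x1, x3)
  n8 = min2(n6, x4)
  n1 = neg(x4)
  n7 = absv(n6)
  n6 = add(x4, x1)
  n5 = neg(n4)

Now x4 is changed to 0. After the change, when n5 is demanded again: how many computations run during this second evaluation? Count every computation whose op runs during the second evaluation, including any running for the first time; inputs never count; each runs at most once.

Run set: n1, n4, n5 (3 run).

Initial pass — values computed on the first demand:
  n1 = neg(-7) = 7
  n4 = sub(7, -5) = 12
  n5 = neg(12) = -12

Second demand — change propagation:
  n1: re-runs because x4 -7->0; new result 0.
  n4: re-runs because n1 7->0; new result 5.
  n5: re-runs because n4 12->5; new result -5.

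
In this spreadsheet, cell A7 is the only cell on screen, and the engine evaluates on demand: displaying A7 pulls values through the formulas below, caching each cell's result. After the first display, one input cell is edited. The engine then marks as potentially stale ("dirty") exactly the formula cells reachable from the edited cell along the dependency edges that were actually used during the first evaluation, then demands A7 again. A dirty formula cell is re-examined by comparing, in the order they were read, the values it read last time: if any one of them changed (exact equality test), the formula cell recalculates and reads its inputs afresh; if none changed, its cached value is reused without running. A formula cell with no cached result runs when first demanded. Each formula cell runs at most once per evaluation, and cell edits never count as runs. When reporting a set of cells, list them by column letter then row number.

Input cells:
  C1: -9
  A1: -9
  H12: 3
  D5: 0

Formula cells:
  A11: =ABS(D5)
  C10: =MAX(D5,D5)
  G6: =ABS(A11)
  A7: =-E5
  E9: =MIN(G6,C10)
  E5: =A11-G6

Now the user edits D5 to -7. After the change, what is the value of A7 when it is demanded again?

A7 now evaluates to 0.
The important point: E5 recomputes to an identical value, and the output ends up unchanged.

Initial pass — values computed on the first demand:
  A11 = ABS(0) = 0
  G6 = ABS(0) = 0
  E5 = 0 - 0 = 0
  A7 = -(0) = 0

Second demand — change propagation:
  A11: re-runs because D5 0->-7; new result 7.
  G6: re-runs because A11 0->7; new result 7.
  E5: re-runs because A11 0->7; G6 0->7; new result 0 (unchanged).
  A7: re-examined; everything it read last time is the same (E5 unchanged) — cache 0 kept, no run.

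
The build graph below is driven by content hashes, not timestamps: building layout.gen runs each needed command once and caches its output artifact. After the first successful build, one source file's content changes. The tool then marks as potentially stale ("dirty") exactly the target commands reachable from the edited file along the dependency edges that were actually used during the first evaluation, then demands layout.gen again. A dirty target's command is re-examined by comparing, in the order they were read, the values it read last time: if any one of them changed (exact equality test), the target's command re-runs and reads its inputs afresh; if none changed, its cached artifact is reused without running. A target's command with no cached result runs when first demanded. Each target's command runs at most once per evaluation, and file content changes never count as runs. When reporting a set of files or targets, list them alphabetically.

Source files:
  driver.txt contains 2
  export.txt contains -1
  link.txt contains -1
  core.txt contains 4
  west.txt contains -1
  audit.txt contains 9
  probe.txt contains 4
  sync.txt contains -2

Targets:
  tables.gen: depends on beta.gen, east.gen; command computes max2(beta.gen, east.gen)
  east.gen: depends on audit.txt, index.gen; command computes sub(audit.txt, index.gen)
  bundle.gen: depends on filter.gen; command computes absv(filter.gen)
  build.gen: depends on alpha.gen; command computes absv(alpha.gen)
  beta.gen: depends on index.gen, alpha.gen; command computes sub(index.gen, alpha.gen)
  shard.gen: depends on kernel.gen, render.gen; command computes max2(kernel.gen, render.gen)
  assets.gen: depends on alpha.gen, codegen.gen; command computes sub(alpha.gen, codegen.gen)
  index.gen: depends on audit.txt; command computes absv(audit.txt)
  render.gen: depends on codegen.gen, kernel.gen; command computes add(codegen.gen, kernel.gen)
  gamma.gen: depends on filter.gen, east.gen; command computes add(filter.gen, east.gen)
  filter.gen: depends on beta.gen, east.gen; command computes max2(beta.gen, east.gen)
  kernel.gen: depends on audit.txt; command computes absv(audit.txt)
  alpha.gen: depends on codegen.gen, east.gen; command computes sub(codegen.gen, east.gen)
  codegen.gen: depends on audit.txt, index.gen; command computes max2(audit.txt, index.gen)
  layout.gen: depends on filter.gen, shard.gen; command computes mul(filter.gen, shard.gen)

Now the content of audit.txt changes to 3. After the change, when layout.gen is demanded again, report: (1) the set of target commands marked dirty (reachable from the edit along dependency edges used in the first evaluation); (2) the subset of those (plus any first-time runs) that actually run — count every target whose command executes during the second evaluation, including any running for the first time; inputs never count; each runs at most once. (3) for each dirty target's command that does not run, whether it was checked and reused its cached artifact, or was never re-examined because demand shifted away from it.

Initial pass — values computed on the first demand:
  index.gen = absv(9) = 9
  codegen.gen = max2(9, 9) = 9
  east.gen = sub(9, 9) = 0
  alpha.gen = sub(9, 0) = 9
  beta.gen = sub(9, 9) = 0
  filter.gen = max2(0, 0) = 0
  kernel.gen = absv(9) = 9
  render.gen = add(9, 9) = 18
  shard.gen = max2(9, 18) = 18
  layout.gen = mul(0, 18) = 0

Second demand — change propagation:
  index.gen: re-runs because audit.txt 9->3; new result 3.
  codegen.gen: re-runs because audit.txt 9->3; index.gen 9->3; new result 3.
  east.gen: re-runs because audit.txt 9->3; index.gen 9->3; new result 0 (unchanged).
  alpha.gen: re-runs because codegen.gen 9->3; new result 3.
  beta.gen: re-runs because index.gen 9->3; alpha.gen 9->3; new result 0 (unchanged).
  filter.gen: re-examined; everything it read last time is the same (beta.gen unchanged, east.gen unchanged) — cache 0 kept, no run.
  kernel.gen: re-runs because audit.txt 9->3; new result 3.
  render.gen: re-runs because codegen.gen 9->3; kernel.gen 9->3; new result 6.
  shard.gen: re-runs because kernel.gen 9->3; render.gen 18->6; new result 6.
  layout.gen: re-runs because shard.gen 18->6; new result 0 (unchanged).

The important point: at filter.gen every value read last time is unchanged, so the dirty flag clears without a run.

Dirty set: alpha.gen, beta.gen, codegen.gen, east.gen, filter.gen, index.gen, kernel.gen, layout.gen, render.gen, shard.gen.
Run set: alpha.gen, beta.gen, codegen.gen, east.gen, index.gen, kernel.gen, layout.gen, render.gen, shard.gen (9 run).
Re-examined without running (cache reused): filter.gen.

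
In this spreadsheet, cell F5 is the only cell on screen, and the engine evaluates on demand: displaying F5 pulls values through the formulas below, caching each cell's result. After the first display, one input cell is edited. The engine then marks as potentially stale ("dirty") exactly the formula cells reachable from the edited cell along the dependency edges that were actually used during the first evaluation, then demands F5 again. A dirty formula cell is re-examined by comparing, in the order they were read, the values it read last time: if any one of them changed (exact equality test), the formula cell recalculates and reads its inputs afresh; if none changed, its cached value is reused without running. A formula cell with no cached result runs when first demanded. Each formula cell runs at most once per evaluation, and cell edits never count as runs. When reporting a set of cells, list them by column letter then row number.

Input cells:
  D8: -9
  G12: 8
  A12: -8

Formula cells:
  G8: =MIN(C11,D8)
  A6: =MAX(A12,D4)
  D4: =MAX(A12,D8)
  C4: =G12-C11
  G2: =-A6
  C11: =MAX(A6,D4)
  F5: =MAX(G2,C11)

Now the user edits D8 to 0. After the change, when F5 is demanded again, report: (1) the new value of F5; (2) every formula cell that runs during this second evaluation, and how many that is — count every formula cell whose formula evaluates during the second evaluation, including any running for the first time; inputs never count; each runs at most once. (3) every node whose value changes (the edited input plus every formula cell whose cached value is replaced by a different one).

F5 now evaluates to 0.
Run set: A6, C11, D4, F5, G2 (5 run).
Changed values: A6, C11, D4, D8, F5, G2.

Initial pass — values computed on the first demand:
  D4 = MAX(-8, -9) = -8
  A6 = MAX(-8, -8) = -8
  C11 = MAX(-8, -8) = -8
  G2 = -(-8) = 8
  F5 = MAX(8, -8) = 8

Second demand — change propagation:
  D4: re-runs because D8 -9->0; new result 0.
  A6: re-runs because D4 -8->0; new result 0.
  C11: re-runs because A6 -8->0; D4 -8->0; new result 0.
  G2: re-runs because A6 -8->0; new result 0.
  F5: re-runs because G2 8->0; C11 -8->0; new result 0.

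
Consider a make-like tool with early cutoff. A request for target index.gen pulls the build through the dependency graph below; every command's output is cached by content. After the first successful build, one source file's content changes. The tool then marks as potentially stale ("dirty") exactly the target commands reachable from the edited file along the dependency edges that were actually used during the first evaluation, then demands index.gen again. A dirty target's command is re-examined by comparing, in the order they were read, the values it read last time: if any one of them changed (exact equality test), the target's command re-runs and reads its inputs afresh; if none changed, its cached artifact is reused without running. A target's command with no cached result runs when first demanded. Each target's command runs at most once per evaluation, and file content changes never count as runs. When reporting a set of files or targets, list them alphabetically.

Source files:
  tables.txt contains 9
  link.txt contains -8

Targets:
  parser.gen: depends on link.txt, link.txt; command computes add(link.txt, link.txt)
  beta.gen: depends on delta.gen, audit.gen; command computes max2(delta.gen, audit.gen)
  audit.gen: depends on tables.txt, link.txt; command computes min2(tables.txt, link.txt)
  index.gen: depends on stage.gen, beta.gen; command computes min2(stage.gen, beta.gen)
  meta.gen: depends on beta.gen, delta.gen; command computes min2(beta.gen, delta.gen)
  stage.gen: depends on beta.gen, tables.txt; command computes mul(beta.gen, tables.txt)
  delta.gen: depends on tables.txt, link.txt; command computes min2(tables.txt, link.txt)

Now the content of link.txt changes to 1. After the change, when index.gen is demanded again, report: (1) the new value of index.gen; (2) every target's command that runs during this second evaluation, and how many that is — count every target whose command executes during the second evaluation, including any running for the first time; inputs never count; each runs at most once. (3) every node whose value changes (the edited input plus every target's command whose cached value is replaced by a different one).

Demanding index.gen again yields 1.
5 target commands run: audit.gen, beta.gen, delta.gen, index.gen, stage.gen.
The nodes whose values change: audit.gen, beta.gen, delta.gen, index.gen, link.txt, stage.gen.

First demand of the output computes:
  audit.gen = min2(9, -8) = -8
  delta.gen = min2(9, -8) = -8
  beta.gen = max2(-8, -8) = -8
  stage.gen = mul(-8, 9) = -72
  index.gen = min2(-72, -8) = -72

After the edit, cleaning proceeds:
  audit.gen: a read changed (link.txt -8->1) — executes, giving 1.
  delta.gen: a read changed (link.txt -8->1) — executes, giving 1.
  beta.gen: a read changed (delta.gen -8->1; audit.gen -8->1) — executes, giving 1.
  stage.gen: a read changed (beta.gen -8->1) — executes, giving 9.
  index.gen: a read changed (stage.gen -72->9; beta.gen -8->1) — executes, giving 1.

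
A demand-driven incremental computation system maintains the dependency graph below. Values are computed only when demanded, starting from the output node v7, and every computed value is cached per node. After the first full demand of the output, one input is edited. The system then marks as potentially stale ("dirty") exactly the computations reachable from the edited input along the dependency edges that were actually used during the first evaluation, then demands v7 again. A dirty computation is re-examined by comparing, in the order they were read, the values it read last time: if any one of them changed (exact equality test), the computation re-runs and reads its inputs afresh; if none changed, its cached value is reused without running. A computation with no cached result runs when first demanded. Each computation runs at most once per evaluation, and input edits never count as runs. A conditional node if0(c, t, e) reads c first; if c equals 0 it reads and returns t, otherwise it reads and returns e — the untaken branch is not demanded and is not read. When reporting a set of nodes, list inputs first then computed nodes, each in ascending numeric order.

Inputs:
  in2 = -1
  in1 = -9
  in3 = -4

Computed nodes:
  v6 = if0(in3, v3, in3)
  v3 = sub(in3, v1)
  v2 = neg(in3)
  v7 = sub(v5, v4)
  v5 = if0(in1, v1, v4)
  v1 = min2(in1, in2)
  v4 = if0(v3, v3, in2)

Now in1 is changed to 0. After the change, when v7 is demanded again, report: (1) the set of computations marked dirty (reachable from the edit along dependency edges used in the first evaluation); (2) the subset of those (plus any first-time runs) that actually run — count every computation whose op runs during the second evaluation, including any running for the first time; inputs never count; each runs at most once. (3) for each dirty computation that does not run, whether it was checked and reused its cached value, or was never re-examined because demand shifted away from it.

First evaluation (everything demanded from the output):
  v1 = min2(-9, -1) = -9
  v3 = sub(-4, -9) = 5
  v4 = if0(v3=5 -> else branch in2) = -1
  v5 = if0(in1=-9 -> else branch v4) = -1
  v7 = sub(-1, -1) = 0

Propagation after the edit:
  v1: runs — in1 -9->0; result -1.
  v3: runs — v1 -9->-1; result -3.
  v4: runs — v3 5->-3; result -1 (same value as before).
  v5: runs — in1 -9->0; result -1 (same value as before).
  v7: checked — values it read are unchanged (v5 unchanged, v4 unchanged); reused cached 0 without running.

Key observation: the cutoff stops propagation at v7 — its inputs' values are unchanged, so it reuses its cache.

Marked dirty: v1, v3, v4, v5, v7.
Computations that run: v1, v3, v4, v5 — 4 in total.
Checked but reused from cache: v7.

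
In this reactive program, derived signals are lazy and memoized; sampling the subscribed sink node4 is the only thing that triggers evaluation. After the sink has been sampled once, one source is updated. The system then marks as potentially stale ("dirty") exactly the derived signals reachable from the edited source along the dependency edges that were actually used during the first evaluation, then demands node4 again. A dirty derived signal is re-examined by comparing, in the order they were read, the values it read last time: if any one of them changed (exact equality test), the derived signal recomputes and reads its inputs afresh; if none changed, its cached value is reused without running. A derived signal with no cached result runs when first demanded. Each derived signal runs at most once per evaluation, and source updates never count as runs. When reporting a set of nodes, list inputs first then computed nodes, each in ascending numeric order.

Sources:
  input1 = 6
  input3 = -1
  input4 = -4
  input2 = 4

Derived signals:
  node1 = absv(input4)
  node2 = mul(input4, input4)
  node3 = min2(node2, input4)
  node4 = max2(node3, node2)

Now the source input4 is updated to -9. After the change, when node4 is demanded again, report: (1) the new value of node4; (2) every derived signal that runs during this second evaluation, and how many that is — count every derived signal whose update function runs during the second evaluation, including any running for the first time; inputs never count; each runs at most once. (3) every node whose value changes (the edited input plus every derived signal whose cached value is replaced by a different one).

First demand of the output computes:
  node2 = mul(-4, -4) = 16
  node3 = min2(16, -4) = -4
  node4 = max2(-4, 16) = 16

After the edit, cleaning proceeds:
  node2: a read changed (input4 -4->-9; input4 -4->-9) — executes, giving 81.
  node3: a read changed (node2 16->81; input4 -4->-9) — executes, giving -9.
  node4: a read changed (node3 -4->-9; node2 16->81) — executes, giving 81.

Demanding node4 again yields 81.
3 derived signals run: node2, node3, node4.
The nodes whose values change: input4, node2, node3, node4.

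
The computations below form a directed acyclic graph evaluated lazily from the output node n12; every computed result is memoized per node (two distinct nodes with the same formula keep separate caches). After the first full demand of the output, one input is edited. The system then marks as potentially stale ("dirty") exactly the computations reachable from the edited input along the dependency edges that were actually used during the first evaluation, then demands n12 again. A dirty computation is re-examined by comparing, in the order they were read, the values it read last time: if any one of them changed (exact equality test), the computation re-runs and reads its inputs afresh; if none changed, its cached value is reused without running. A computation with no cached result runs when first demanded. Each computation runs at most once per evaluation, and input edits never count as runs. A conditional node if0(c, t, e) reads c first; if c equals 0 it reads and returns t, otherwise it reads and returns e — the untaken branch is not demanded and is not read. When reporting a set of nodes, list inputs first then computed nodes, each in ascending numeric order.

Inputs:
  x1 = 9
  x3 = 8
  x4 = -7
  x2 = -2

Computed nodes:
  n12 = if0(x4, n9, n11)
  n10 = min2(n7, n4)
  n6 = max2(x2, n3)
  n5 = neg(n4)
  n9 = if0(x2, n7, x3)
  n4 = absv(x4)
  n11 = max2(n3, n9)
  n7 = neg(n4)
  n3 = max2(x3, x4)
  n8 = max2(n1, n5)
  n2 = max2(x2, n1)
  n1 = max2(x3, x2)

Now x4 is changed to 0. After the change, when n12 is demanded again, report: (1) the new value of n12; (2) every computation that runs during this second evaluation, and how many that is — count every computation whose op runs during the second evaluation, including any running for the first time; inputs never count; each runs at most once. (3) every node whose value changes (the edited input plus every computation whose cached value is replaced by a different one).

First demand of the output computes:
  n3 = max2(8, -7) = 8
  n9 = if0(x2=-2 -> else branch x3) = 8
  n11 = max2(8, 8) = 8
  n12 = if0(x4=-7 -> else branch n11) = 8

After the edit, cleaning proceeds:
  n3: stays stale; no demand reaches it after the flip.
  n11: stays stale; no demand reaches it after the flip.
  n12: a read changed (x4 -7->0) — executes, giving 8 — identical to its old value.

Note the branch switch — demand abandons n3, n11, which are never re-examined.

Demanding n12 again yields 8.
1 computations run: n12.
The nodes whose values change: x4.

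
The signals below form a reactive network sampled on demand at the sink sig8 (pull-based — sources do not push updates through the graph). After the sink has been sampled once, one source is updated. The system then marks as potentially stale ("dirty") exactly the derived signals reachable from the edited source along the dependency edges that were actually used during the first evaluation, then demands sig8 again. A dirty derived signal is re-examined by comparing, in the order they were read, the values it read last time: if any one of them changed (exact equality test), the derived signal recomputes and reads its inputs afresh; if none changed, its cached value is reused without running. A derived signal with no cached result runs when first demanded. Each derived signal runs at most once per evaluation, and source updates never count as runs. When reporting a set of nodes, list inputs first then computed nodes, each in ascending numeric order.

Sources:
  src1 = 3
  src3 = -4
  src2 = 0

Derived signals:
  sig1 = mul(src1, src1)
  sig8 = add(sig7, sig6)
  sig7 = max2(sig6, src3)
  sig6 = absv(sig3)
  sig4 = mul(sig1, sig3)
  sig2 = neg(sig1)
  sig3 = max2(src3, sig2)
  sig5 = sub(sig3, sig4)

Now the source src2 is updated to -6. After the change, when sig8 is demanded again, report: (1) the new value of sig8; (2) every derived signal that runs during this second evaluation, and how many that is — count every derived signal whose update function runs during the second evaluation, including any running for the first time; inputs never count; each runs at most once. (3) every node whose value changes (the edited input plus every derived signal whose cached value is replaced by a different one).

Initial pass — values computed on the first demand:
  sig1 = mul(3, 3) = 9
  sig2 = neg(9) = -9
  sig3 = max2(-4, -9) = -4
  sig6 = absv(-4) = 4
  sig7 = max2(4, -4) = 4
  sig8 = add(4, 4) = 8

Second demand — change propagation:
  no demanded computation ever read src2, so the edit dirties nothing and nothing runs.

The important point: nothing the output needs ever reads src2, so the edit is invisible to it.

sig8 now evaluates to 8.
Run set: none (0 run).
Changed values: src2.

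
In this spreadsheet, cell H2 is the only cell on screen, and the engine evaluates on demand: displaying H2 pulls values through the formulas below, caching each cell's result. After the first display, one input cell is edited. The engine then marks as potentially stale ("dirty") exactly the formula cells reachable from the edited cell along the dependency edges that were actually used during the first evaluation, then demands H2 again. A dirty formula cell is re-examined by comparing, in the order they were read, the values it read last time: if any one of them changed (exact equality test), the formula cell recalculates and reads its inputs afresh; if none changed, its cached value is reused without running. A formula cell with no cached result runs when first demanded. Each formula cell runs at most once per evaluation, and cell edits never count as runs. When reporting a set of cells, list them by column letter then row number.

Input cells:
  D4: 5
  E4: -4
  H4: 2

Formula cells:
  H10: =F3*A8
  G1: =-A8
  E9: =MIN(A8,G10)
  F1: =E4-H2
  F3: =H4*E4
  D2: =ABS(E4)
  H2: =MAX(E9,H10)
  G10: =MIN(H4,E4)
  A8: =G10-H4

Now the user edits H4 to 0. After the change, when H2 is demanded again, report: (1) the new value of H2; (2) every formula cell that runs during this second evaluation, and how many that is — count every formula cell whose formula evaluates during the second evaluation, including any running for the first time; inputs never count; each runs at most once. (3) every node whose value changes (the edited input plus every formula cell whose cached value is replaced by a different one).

H2 now evaluates to 0.
Run set: A8, E9, F3, G10, H2, H10 (6 run).
Changed values: A8, E9, F3, H2, H4, H10.

Initial pass — values computed on the first demand:
  F3 = 2 * -4 = -8
  G10 = MIN(2, -4) = -4
  A8 = -4 - 2 = -6
  E9 = MIN(-6, -4) = -6
  H10 = -8 * -6 = 48
  H2 = MAX(-6, 48) = 48

Second demand — change propagation:
  F3: re-runs because H4 2->0; new result 0.
  G10: re-runs because H4 2->0; new result -4 (unchanged).
  A8: re-runs because H4 2->0; new result -4.
  E9: re-runs because A8 -6->-4; new result -4.
  H10: re-runs because F3 -8->0; A8 -6->-4; new result 0.
  H2: re-runs because E9 -6->-4; H10 48->0; new result 0.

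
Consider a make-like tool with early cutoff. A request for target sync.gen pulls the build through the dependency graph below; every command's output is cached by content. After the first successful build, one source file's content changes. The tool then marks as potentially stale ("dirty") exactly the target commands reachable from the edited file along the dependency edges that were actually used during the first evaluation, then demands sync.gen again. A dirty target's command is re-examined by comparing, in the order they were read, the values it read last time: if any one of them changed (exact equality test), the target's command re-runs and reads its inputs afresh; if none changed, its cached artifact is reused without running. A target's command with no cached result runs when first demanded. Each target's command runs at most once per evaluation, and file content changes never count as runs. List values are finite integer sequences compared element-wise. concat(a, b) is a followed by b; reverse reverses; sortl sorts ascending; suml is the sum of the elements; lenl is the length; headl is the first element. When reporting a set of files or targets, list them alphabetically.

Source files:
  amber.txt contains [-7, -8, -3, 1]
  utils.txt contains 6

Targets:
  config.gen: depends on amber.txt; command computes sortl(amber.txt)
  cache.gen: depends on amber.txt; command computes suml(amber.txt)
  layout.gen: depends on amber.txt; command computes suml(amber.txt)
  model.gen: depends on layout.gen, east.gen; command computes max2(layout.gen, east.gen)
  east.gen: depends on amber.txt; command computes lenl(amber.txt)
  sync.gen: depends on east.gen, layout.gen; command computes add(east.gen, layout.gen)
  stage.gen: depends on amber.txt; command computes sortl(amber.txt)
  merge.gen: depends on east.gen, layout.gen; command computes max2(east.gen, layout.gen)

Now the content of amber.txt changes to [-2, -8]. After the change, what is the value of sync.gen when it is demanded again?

First demand of the output computes:
  east.gen = lenl([-7, -8, -3, 1]) = 4
  layout.gen = suml([-7, -8, -3, 1]) = -17
  sync.gen = add(4, -17) = -13

After the edit, cleaning proceeds:
  east.gen: a read changed (amber.txt [-7, -8, -3, 1]->[-2, -8]) — executes, giving 2.
  layout.gen: a read changed (amber.txt [-7, -8, -3, 1]->[-2, -8]) — executes, giving -10.
  sync.gen: a read changed (east.gen 4->2; layout.gen -17->-10) — executes, giving -8.

Demanding sync.gen again yields -8.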